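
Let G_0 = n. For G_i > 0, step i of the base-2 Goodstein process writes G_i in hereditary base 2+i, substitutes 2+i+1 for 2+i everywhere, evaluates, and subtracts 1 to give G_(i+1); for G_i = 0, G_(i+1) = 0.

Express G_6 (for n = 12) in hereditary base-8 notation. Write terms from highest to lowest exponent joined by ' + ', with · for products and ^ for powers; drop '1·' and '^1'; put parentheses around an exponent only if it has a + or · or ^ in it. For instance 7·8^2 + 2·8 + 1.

8^(8 + 1) + 2·8^2 + 8 + 3

G_0 = 12. HB_2(12) = 2^(2 + 1) + 2^2. Bump = 108. G_1 = 107.
G_1 = 107. HB_3(107) = 3^(3 + 1) + 2·3^2 + 2·3 + 2. Bump = 1066. G_2 = 1065.
G_2 = 1065. HB_4(1065) = 4^(4 + 1) + 2·4^2 + 2·4 + 1. Bump = 15686. G_3 = 15685.
G_3 = 15685. HB_5(15685) = 5^(5 + 1) + 2·5^2 + 2·5. Bump = 280020. G_4 = 280019.
G_4 = 280019. HB_6(280019) = 6^(6 + 1) + 2·6^2 + 6 + 5. Bump = 5764911. G_5 = 5764910.
G_5 = 5764910. HB_7(5764910) = 7^(7 + 1) + 2·7^2 + 7 + 4. Bump = 134217868. G_6 = 134217867.
G_6 = 134217867. HB_8(134217867) = 8^(8 + 1) + 2·8^2 + 8 + 3. Bump = 3486784575. G_7 = 3486784574.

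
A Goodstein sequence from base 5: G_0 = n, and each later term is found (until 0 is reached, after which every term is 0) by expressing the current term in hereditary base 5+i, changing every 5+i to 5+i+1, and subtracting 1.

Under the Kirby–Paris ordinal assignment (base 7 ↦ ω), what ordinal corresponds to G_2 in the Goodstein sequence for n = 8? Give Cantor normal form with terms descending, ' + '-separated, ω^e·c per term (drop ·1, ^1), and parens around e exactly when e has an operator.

ω + 1

step 0: 8 = 5 + 3; sub 6 for 5: 6 + 3; = 9; G_1 = 9−1 = 8
step 1: 8 = 6 + 2; sub 7 for 6: 7 + 2; = 9; G_2 = 9−1 = 8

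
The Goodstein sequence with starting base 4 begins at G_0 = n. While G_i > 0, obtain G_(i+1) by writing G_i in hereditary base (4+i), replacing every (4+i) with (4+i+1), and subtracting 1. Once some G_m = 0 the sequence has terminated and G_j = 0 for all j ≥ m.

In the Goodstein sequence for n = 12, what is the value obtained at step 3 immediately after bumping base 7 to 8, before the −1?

i=0: 12 = 3·4 (b=4); 4→5: 3·5 = 15; 15−1 = 14
i=1: 14 = 2·5 + 4 (b=5); 5→6: 2·6 + 4 = 16; 16−1 = 15
i=2: 15 = 2·6 + 3 (b=6); 6→7: 2·7 + 3 = 17; 17−1 = 16

18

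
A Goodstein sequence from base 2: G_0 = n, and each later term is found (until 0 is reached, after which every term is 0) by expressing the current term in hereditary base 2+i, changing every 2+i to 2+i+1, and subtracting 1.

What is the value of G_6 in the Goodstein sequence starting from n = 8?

base 2: 8 = 2^(2 + 1); at 3: 3^(3 + 1) = 81; next = 80
base 3: 80 = 2·3^3 + 2·3^2 + 2·3 + 2; at 4: 2·4^4 + 2·4^2 + 2·4 + 2 = 554; next = 553
base 4: 553 = 2·4^4 + 2·4^2 + 2·4 + 1; at 5: 2·5^5 + 2·5^2 + 2·5 + 1 = 6311; next = 6310
base 5: 6310 = 2·5^5 + 2·5^2 + 2·5; at 6: 2·6^6 + 2·6^2 + 2·6 = 93396; next = 93395
base 6: 93395 = 2·6^6 + 2·6^2 + 6 + 5; at 7: 2·7^7 + 2·7^2 + 7 + 5 = 1647196; next = 1647195
base 7: 1647195 = 2·7^7 + 2·7^2 + 7 + 4; at 8: 2·8^8 + 2·8^2 + 8 + 4 = 33554572; next = 33554571
base 8: 33554571 = 2·8^8 + 2·8^2 + 8 + 3; at 9: 2·9^9 + 2·9^2 + 9 + 3 = 774841152; next = 774841151

33554571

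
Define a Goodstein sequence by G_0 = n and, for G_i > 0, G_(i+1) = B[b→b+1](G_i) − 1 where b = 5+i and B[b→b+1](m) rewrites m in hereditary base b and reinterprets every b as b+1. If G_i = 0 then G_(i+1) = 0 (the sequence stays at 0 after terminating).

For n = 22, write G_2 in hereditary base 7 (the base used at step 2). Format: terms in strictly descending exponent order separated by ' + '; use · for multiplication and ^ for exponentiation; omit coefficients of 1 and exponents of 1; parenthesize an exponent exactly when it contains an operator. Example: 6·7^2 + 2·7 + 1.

22 —HB5→ 4·5 + 2 —bump→ 4·6 + 2 = 26 —(−1)→ 25
25 —HB6→ 4·6 + 1 —bump→ 4·7 + 1 = 29 —(−1)→ 28
28 —HB7→ 4·7 —bump→ 4·8 = 32 —(−1)→ 31

4·7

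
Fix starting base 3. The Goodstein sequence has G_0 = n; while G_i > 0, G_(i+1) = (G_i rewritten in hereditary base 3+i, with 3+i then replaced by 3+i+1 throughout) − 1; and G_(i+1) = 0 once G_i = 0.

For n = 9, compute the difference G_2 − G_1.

2

G_0 = 9. HB_3(9) = 3^2. Bump = 16. G_1 = 15.
G_1 = 15. HB_4(15) = 3·4 + 3. Bump = 18. G_2 = 17.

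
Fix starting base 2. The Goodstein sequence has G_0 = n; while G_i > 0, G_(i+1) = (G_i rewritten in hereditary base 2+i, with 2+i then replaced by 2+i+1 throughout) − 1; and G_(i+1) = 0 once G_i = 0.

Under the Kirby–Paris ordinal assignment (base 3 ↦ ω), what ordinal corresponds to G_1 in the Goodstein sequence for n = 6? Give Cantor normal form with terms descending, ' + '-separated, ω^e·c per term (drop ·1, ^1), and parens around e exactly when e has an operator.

6 —HB2→ 2^2 + 2 —bump→ 3^3 + 3 = 30 —(−1)→ 29
29 —HB3→ 3^3 + 2 —bump→ 4^4 + 2 = 258 —(−1)→ 257

ω^ω + 2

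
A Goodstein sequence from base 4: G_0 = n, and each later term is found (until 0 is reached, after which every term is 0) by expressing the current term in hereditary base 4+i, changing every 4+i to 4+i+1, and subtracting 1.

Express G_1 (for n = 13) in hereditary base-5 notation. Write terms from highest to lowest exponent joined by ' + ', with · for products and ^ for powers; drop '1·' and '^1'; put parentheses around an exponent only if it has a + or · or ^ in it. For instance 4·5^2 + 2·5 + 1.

i=0: 13 = 3·4 + 1 (b=4); 4→5: 3·5 + 1 = 16; 16−1 = 15
i=1: 15 = 3·5 (b=5); 5→6: 3·6 = 18; 18−1 = 17

3·5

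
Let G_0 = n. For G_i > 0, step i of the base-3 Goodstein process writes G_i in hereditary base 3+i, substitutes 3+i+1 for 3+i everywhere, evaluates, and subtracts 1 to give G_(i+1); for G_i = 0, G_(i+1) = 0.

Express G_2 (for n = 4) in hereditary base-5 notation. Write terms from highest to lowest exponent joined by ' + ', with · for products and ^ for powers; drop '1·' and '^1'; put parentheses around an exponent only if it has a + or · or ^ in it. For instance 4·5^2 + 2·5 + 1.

4

step 0: 4 = 3 + 1; sub 4 for 3: 4 + 1; = 5; G_1 = 5−1 = 4
step 1: 4 = 4; sub 5 for 4: 5; = 5; G_2 = 5−1 = 4
step 2: 4 = 4; sub 6 for 5: 4; = 4; G_3 = 4−1 = 3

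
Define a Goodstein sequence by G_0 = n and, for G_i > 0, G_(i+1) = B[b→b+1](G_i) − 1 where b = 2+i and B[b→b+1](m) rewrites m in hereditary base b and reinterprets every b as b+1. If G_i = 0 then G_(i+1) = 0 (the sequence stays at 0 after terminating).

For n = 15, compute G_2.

base 2: 15 = 2^(2 + 1) + 2^2 + 2 + 1; at 3: 3^(3 + 1) + 3^3 + 3 + 1 = 112; next = 111
base 3: 111 = 3^(3 + 1) + 3^3 + 3; at 4: 4^(4 + 1) + 4^4 + 4 = 1284; next = 1283
base 4: 1283 = 4^(4 + 1) + 4^4 + 3; at 5: 5^(5 + 1) + 5^5 + 3 = 18753; next = 18752

1283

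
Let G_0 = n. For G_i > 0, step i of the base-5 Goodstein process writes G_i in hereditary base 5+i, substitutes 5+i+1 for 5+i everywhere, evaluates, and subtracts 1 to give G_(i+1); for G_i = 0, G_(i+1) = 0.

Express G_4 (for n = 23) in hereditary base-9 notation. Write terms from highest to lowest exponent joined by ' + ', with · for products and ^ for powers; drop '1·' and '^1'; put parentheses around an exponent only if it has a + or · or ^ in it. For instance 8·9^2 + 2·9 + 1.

3·9 + 8

base 5: 23 = 4·5 + 3; at 6: 4·6 + 3 = 27; next = 26
base 6: 26 = 4·6 + 2; at 7: 4·7 + 2 = 30; next = 29
base 7: 29 = 4·7 + 1; at 8: 4·8 + 1 = 33; next = 32
base 8: 32 = 4·8; at 9: 4·9 = 36; next = 35
base 9: 35 = 3·9 + 8; at 10: 3·10 + 8 = 38; next = 37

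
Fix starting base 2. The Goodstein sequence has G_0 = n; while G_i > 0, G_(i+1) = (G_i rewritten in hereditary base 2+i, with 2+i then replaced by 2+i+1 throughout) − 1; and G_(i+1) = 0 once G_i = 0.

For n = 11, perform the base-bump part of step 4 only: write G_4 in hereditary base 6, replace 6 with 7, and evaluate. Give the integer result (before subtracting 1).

G_0=11  [base 2] 2^(2 + 1) + 2 + 1  →[2↦3]→  3^(3 + 1) + 3 + 1 = 85  −1 ⇒ G_1=84
G_1=84  [base 3] 3^(3 + 1) + 3  →[3↦4]→  4^(4 + 1) + 4 = 1028  −1 ⇒ G_2=1027
G_2=1027  [base 4] 4^(4 + 1) + 3  →[4↦5]→  5^(5 + 1) + 3 = 15628  −1 ⇒ G_3=15627
G_3=15627  [base 5] 5^(5 + 1) + 2  →[5↦6]→  6^(6 + 1) + 2 = 279938  −1 ⇒ G_4=279937
G_4=279937  [base 6] 6^(6 + 1) + 1  →[6↦7]→  7^(7 + 1) + 1 = 5764802  −1 ⇒ G_5=5764801

5764802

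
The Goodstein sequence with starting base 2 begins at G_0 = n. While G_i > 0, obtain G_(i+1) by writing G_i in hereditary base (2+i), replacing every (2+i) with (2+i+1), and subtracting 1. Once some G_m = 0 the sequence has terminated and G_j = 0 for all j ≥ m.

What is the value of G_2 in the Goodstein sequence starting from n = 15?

G_0 = 15. HB_2(15) = 2^(2 + 1) + 2^2 + 2 + 1. Bump = 112. G_1 = 111.
G_1 = 111. HB_3(111) = 3^(3 + 1) + 3^3 + 3. Bump = 1284. G_2 = 1283.

1283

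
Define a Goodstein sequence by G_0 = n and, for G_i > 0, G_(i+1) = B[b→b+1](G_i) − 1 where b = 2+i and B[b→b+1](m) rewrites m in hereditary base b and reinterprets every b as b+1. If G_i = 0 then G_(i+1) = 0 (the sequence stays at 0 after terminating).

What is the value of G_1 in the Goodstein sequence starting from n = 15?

step 0: 15 = 2^(2 + 1) + 2^2 + 2 + 1; sub 3 for 2: 3^(3 + 1) + 3^3 + 3 + 1; = 112; G_1 = 112−1 = 111
step 1: 111 = 3^(3 + 1) + 3^3 + 3; sub 4 for 3: 4^(4 + 1) + 4^4 + 4; = 1284; G_2 = 1284−1 = 1283

111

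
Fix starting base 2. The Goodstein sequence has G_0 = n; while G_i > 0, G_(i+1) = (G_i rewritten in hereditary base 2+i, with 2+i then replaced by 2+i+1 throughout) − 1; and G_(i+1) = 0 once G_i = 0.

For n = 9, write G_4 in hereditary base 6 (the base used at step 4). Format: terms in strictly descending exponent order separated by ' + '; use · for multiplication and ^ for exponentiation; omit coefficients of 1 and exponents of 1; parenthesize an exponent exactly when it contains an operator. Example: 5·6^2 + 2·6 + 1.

3·6^6 + 3·6^3 + 3·6^2 + 3·6 + 1

G_0 = 9. HB_2(9) = 2^(2 + 1) + 1. Bump = 82. G_1 = 81.
G_1 = 81. HB_3(81) = 3^(3 + 1). Bump = 1024. G_2 = 1023.
G_2 = 1023. HB_4(1023) = 3·4^4 + 3·4^3 + 3·4^2 + 3·4 + 3. Bump = 9843. G_3 = 9842.
G_3 = 9842. HB_5(9842) = 3·5^5 + 3·5^3 + 3·5^2 + 3·5 + 2. Bump = 140744. G_4 = 140743.
G_4 = 140743. HB_6(140743) = 3·6^6 + 3·6^3 + 3·6^2 + 3·6 + 1. Bump = 2471827. G_5 = 2471826.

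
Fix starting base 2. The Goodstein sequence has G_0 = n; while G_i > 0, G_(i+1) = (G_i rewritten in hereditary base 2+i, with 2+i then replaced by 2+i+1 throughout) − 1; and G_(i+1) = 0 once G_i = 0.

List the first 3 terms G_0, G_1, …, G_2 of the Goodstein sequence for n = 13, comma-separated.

13 —HB2→ 2^(2 + 1) + 2^2 + 1 —bump→ 3^(3 + 1) + 3^3 + 1 = 109 —(−1)→ 108
108 —HB3→ 3^(3 + 1) + 3^3 —bump→ 4^(4 + 1) + 4^4 = 1280 —(−1)→ 1279

13, 108, 1279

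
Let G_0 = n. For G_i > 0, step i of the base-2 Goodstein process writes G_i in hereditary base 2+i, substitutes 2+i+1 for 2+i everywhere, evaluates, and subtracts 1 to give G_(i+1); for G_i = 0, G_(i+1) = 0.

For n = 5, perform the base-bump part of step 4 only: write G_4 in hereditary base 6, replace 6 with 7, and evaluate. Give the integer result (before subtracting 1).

1198

base 2: 5 = 2^2 + 1; at 3: 3^3 + 1 = 28; next = 27
base 3: 27 = 3^3; at 4: 4^4 = 256; next = 255
base 4: 255 = 3·4^3 + 3·4^2 + 3·4 + 3; at 5: 3·5^3 + 3·5^2 + 3·5 + 3 = 468; next = 467
base 5: 467 = 3·5^3 + 3·5^2 + 3·5 + 2; at 6: 3·6^3 + 3·6^2 + 3·6 + 2 = 776; next = 775
base 6: 775 = 3·6^3 + 3·6^2 + 3·6 + 1; at 7: 3·7^3 + 3·7^2 + 3·7 + 1 = 1198; next = 1197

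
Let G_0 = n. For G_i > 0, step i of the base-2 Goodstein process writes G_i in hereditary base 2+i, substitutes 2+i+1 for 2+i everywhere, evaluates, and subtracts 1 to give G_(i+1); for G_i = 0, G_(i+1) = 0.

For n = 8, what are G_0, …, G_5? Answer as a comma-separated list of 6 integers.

G_0 = 8. HB_2(8) = 2^(2 + 1). Bump = 81. G_1 = 80.
G_1 = 80. HB_3(80) = 2·3^3 + 2·3^2 + 2·3 + 2. Bump = 554. G_2 = 553.
G_2 = 553. HB_4(553) = 2·4^4 + 2·4^2 + 2·4 + 1. Bump = 6311. G_3 = 6310.
G_3 = 6310. HB_5(6310) = 2·5^5 + 2·5^2 + 2·5. Bump = 93396. G_4 = 93395.
G_4 = 93395. HB_6(93395) = 2·6^6 + 2·6^2 + 6 + 5. Bump = 1647196. G_5 = 1647195.

8, 80, 553, 6310, 93395, 1647195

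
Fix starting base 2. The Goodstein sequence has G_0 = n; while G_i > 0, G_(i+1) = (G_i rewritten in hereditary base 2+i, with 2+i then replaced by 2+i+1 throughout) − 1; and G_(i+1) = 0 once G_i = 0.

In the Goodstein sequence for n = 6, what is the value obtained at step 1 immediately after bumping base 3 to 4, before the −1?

G_0 = 6. HB_2(6) = 2^2 + 2. Bump = 30. G_1 = 29.
G_1 = 29. HB_3(29) = 3^3 + 2. Bump = 258. G_2 = 257.

258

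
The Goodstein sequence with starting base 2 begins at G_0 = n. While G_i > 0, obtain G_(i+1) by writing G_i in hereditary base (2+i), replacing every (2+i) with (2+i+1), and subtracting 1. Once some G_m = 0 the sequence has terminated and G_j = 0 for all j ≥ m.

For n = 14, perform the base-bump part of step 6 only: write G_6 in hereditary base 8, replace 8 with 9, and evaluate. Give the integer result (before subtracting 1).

step 0: 14 = 2^(2 + 1) + 2^2 + 2; sub 3 for 2: 3^(3 + 1) + 3^3 + 3; = 111; G_1 = 111−1 = 110
step 1: 110 = 3^(3 + 1) + 3^3 + 2; sub 4 for 3: 4^(4 + 1) + 4^4 + 2; = 1282; G_2 = 1282−1 = 1281
step 2: 1281 = 4^(4 + 1) + 4^4 + 1; sub 5 for 4: 5^(5 + 1) + 5^5 + 1; = 18751; G_3 = 18751−1 = 18750
step 3: 18750 = 5^(5 + 1) + 5^5; sub 6 for 5: 6^(6 + 1) + 6^6; = 326592; G_4 = 326592−1 = 326591
step 4: 326591 = 6^(6 + 1) + 5·6^5 + 5·6^4 + 5·6^3 + 5·6^2 + 5·6 + 5; sub 7 for 6: 7^(7 + 1) + 5·7^5 + 5·7^4 + 5·7^3 + 5·7^2 + 5·7 + 5; = 5862841; G_5 = 5862841−1 = 5862840
step 5: 5862840 = 7^(7 + 1) + 5·7^5 + 5·7^4 + 5·7^3 + 5·7^2 + 5·7 + 4; sub 8 for 7: 8^(8 + 1) + 5·8^5 + 5·8^4 + 5·8^3 + 5·8^2 + 5·8 + 4; = 134404972; G_6 = 134404972−1 = 134404971
step 6: 134404971 = 8^(8 + 1) + 5·8^5 + 5·8^4 + 5·8^3 + 5·8^2 + 5·8 + 3; sub 9 for 8: 9^(9 + 1) + 5·9^5 + 5·9^4 + 5·9^3 + 5·9^2 + 5·9 + 3; = 3487116549; G_7 = 3487116549−1 = 3487116548

3487116549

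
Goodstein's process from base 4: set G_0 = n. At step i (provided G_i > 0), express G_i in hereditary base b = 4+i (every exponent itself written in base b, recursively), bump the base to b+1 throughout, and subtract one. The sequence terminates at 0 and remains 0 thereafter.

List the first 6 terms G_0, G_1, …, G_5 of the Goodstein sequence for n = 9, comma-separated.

9 —HB4→ 2·4 + 1 —bump→ 2·5 + 1 = 11 —(−1)→ 10
10 —HB5→ 2·5 —bump→ 2·6 = 12 —(−1)→ 11
11 —HB6→ 6 + 5 —bump→ 7 + 5 = 12 —(−1)→ 11
11 —HB7→ 7 + 4 —bump→ 8 + 4 = 12 —(−1)→ 11
11 —HB8→ 8 + 3 —bump→ 9 + 3 = 12 —(−1)→ 11

9, 10, 11, 11, 11, 11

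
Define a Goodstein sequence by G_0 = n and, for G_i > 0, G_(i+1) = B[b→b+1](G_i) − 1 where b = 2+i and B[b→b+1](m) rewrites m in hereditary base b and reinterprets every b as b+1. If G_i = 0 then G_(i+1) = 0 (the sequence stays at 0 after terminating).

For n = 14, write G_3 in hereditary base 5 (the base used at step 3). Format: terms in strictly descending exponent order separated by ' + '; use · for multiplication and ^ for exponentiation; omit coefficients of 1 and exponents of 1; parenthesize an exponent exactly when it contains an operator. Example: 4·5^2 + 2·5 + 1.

5^(5 + 1) + 5^5

G_0=14  [base 2] 2^(2 + 1) + 2^2 + 2  →[2↦3]→  3^(3 + 1) + 3^3 + 3 = 111  −1 ⇒ G_1=110
G_1=110  [base 3] 3^(3 + 1) + 3^3 + 2  →[3↦4]→  4^(4 + 1) + 4^4 + 2 = 1282  −1 ⇒ G_2=1281
G_2=1281  [base 4] 4^(4 + 1) + 4^4 + 1  →[4↦5]→  5^(5 + 1) + 5^5 + 1 = 18751  −1 ⇒ G_3=18750
G_3=18750  [base 5] 5^(5 + 1) + 5^5  →[5↦6]→  6^(6 + 1) + 6^6 = 326592  −1 ⇒ G_4=326591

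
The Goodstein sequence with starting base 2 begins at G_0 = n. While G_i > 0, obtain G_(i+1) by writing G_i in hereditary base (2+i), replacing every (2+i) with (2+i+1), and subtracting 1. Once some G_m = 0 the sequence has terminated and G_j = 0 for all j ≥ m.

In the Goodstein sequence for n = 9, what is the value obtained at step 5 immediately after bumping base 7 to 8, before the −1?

9 —HB2→ 2^(2 + 1) + 1 —bump→ 3^(3 + 1) + 1 = 82 —(−1)→ 81
81 —HB3→ 3^(3 + 1) —bump→ 4^(4 + 1) = 1024 —(−1)→ 1023
1023 —HB4→ 3·4^4 + 3·4^3 + 3·4^2 + 3·4 + 3 —bump→ 3·5^5 + 3·5^3 + 3·5^2 + 3·5 + 3 = 9843 —(−1)→ 9842
9842 —HB5→ 3·5^5 + 3·5^3 + 3·5^2 + 3·5 + 2 —bump→ 3·6^6 + 3·6^3 + 3·6^2 + 3·6 + 2 = 140744 —(−1)→ 140743
140743 —HB6→ 3·6^6 + 3·6^3 + 3·6^2 + 3·6 + 1 —bump→ 3·7^7 + 3·7^3 + 3·7^2 + 3·7 + 1 = 2471827 —(−1)→ 2471826

50333400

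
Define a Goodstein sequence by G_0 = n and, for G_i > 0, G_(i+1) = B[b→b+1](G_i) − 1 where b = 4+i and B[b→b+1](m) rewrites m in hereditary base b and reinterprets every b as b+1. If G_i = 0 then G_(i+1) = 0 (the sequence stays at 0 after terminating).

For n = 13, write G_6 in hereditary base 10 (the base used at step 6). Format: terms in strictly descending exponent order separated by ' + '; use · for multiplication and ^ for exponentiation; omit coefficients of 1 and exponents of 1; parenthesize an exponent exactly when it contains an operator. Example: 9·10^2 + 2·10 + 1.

[0] 13 ≡ 3·4 + 1 (base 4). Lift 5: 16. −1: 15.
[1] 15 ≡ 3·5 (base 5). Lift 6: 18. −1: 17.
[2] 17 ≡ 2·6 + 5 (base 6). Lift 7: 19. −1: 18.
[3] 18 ≡ 2·7 + 4 (base 7). Lift 8: 20. −1: 19.
[4] 19 ≡ 2·8 + 3 (base 8). Lift 9: 21. −1: 20.
[5] 20 ≡ 2·9 + 2 (base 9). Lift 10: 22. −1: 21.
[6] 21 ≡ 2·10 + 1 (base 10). Lift 11: 23. −1: 22.

2·10 + 1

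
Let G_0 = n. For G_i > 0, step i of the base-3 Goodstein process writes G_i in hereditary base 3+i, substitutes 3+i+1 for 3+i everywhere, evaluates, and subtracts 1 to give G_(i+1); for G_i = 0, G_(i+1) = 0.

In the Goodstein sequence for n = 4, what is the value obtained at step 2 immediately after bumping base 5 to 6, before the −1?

4

base 3: 4 = 3 + 1; at 4: 4 + 1 = 5; next = 4
base 4: 4 = 4; at 5: 5 = 5; next = 4
base 5: 4 = 4; at 6: 4 = 4; next = 3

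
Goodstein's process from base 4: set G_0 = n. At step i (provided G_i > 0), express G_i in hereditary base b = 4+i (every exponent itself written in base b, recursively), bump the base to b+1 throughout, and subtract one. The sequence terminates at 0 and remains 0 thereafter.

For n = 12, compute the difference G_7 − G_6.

0

[0] 12 ≡ 3·4 (base 4). Lift 5: 15. −1: 14.
[1] 14 ≡ 2·5 + 4 (base 5). Lift 6: 16. −1: 15.
[2] 15 ≡ 2·6 + 3 (base 6). Lift 7: 17. −1: 16.
[3] 16 ≡ 2·7 + 2 (base 7). Lift 8: 18. −1: 17.
[4] 17 ≡ 2·8 + 1 (base 8). Lift 9: 19. −1: 18.
[5] 18 ≡ 2·9 (base 9). Lift 10: 20. −1: 19.
[6] 19 ≡ 10 + 9 (base 10). Lift 11: 20. −1: 19.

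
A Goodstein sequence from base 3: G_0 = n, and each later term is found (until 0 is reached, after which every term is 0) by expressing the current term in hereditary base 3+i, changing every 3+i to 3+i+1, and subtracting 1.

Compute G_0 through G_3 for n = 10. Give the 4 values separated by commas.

G_0=10  [base 3] 3^2 + 1  →[3↦4]→  4^2 + 1 = 17  −1 ⇒ G_1=16
G_1=16  [base 4] 4^2  →[4↦5]→  5^2 = 25  −1 ⇒ G_2=24
G_2=24  [base 5] 4·5 + 4  →[5↦6]→  4·6 + 4 = 28  −1 ⇒ G_3=27

10, 16, 24, 27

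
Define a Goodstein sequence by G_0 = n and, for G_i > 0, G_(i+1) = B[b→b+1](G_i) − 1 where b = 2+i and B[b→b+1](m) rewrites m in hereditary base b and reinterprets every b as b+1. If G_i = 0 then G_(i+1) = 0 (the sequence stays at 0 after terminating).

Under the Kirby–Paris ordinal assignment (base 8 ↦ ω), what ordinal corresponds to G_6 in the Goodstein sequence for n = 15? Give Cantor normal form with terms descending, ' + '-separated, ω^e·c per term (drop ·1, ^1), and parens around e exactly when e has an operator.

i=0: 15 = 2^(2 + 1) + 2^2 + 2 + 1 (b=2); 2→3: 3^(3 + 1) + 3^3 + 3 + 1 = 112; 112−1 = 111
i=1: 111 = 3^(3 + 1) + 3^3 + 3 (b=3); 3→4: 4^(4 + 1) + 4^4 + 4 = 1284; 1284−1 = 1283
i=2: 1283 = 4^(4 + 1) + 4^4 + 3 (b=4); 4→5: 5^(5 + 1) + 5^5 + 3 = 18753; 18753−1 = 18752
i=3: 18752 = 5^(5 + 1) + 5^5 + 2 (b=5); 5→6: 6^(6 + 1) + 6^6 + 2 = 326594; 326594−1 = 326593
i=4: 326593 = 6^(6 + 1) + 6^6 + 1 (b=6); 6→7: 7^(7 + 1) + 7^7 + 1 = 6588345; 6588345−1 = 6588344
i=5: 6588344 = 7^(7 + 1) + 7^7 (b=7); 7→8: 8^(8 + 1) + 8^8 = 150994944; 150994944−1 = 150994943
i=6: 150994943 = 8^(8 + 1) + 7·8^7 + 7·8^6 + 7·8^5 + 7·8^4 + 7·8^3 + 7·8^2 + 7·8 + 7 (b=8); 8→9: 9^(9 + 1) + 7·9^7 + 7·9^6 + 7·9^5 + 7·9^4 + 7·9^3 + 7·9^2 + 7·9 + 7 = 3524450281; 3524450281−1 = 3524450280

ω^(ω + 1) + ω^7·7 + ω^6·7 + ω^5·7 + ω^4·7 + ω^3·7 + ω^2·7 + ω·7 + 7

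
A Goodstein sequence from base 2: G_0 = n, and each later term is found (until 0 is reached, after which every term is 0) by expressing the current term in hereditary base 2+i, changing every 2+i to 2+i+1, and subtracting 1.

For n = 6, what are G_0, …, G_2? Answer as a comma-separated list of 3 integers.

G_0=6  [base 2] 2^2 + 2  →[2↦3]→  3^3 + 3 = 30  −1 ⇒ G_1=29
G_1=29  [base 3] 3^3 + 2  →[3↦4]→  4^4 + 2 = 258  −1 ⇒ G_2=257

6, 29, 257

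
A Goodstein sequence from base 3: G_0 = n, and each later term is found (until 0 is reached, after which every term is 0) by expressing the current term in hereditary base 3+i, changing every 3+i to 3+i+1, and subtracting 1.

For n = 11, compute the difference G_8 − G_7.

4

base 3: 11 = 3^2 + 2; at 4: 4^2 + 2 = 18; next = 17
base 4: 17 = 4^2 + 1; at 5: 5^2 + 1 = 26; next = 25
base 5: 25 = 5^2; at 6: 6^2 = 36; next = 35
base 6: 35 = 5·6 + 5; at 7: 5·7 + 5 = 40; next = 39
base 7: 39 = 5·7 + 4; at 8: 5·8 + 4 = 44; next = 43
base 8: 43 = 5·8 + 3; at 9: 5·9 + 3 = 48; next = 47
base 9: 47 = 5·9 + 2; at 10: 5·10 + 2 = 52; next = 51
base 10: 51 = 5·10 + 1; at 11: 5·11 + 1 = 56; next = 55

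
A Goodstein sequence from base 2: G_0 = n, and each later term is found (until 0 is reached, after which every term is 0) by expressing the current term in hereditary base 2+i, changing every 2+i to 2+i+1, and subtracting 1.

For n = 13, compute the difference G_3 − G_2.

14813

[0] 13 ≡ 2^(2 + 1) + 2^2 + 1 (base 2). Lift 3: 109. −1: 108.
[1] 108 ≡ 3^(3 + 1) + 3^3 (base 3). Lift 4: 1280. −1: 1279.
[2] 1279 ≡ 4^(4 + 1) + 3·4^3 + 3·4^2 + 3·4 + 3 (base 4). Lift 5: 16093. −1: 16092.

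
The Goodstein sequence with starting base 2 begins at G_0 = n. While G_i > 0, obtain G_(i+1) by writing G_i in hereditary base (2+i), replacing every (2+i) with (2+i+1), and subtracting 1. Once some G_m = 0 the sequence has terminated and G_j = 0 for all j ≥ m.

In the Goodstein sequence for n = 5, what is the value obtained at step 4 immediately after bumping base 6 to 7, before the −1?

(0) 5|_2 = 2^2 + 1 ↦ 3^3 + 1|_3 = 28 ⇒ 27
(1) 27|_3 = 3^3 ↦ 4^4|_4 = 256 ⇒ 255
(2) 255|_4 = 3·4^3 + 3·4^2 + 3·4 + 3 ↦ 3·5^3 + 3·5^2 + 3·5 + 3|_5 = 468 ⇒ 467
(3) 467|_5 = 3·5^3 + 3·5^2 + 3·5 + 2 ↦ 3·6^3 + 3·6^2 + 3·6 + 2|_6 = 776 ⇒ 775
(4) 775|_6 = 3·6^3 + 3·6^2 + 3·6 + 1 ↦ 3·7^3 + 3·7^2 + 3·7 + 1|_7 = 1198 ⇒ 1197

1198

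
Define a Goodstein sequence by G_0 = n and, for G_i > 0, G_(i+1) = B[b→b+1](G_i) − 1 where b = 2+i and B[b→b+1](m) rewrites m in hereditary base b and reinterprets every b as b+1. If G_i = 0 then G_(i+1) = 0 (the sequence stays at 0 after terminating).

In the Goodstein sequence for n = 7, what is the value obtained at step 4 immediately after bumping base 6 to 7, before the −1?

[0] 7 ≡ 2^2 + 2 + 1 (base 2). Lift 3: 31. −1: 30.
[1] 30 ≡ 3^3 + 3 (base 3). Lift 4: 260. −1: 259.
[2] 259 ≡ 4^4 + 3 (base 4). Lift 5: 3128. −1: 3127.
[3] 3127 ≡ 5^5 + 2 (base 5). Lift 6: 46658. −1: 46657.
[4] 46657 ≡ 6^6 + 1 (base 6). Lift 7: 823544. −1: 823543.

823544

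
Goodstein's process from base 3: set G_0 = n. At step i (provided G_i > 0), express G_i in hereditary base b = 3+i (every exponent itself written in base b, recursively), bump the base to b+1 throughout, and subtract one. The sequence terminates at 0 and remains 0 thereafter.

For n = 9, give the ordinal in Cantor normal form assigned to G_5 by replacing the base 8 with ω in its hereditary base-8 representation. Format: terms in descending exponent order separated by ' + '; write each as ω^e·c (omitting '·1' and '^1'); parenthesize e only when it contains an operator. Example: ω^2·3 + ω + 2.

[0] 9 ≡ 3^2 (base 3). Lift 4: 16. −1: 15.
[1] 15 ≡ 3·4 + 3 (base 4). Lift 5: 18. −1: 17.
[2] 17 ≡ 3·5 + 2 (base 5). Lift 6: 20. −1: 19.
[3] 19 ≡ 3·6 + 1 (base 6). Lift 7: 22. −1: 21.
[4] 21 ≡ 3·7 (base 7). Lift 8: 24. −1: 23.
[5] 23 ≡ 2·8 + 7 (base 8). Lift 9: 25. −1: 24.

ω·2 + 7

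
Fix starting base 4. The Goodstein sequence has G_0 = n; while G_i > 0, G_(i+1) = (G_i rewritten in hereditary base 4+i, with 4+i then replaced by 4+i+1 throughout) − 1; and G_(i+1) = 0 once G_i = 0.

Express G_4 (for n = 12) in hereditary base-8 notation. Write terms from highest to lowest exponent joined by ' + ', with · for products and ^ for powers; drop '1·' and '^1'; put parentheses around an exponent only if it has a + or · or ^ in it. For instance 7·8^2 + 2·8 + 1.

2·8 + 1

G_0=12  [base 4] 3·4  →[4↦5]→  3·5 = 15  −1 ⇒ G_1=14
G_1=14  [base 5] 2·5 + 4  →[5↦6]→  2·6 + 4 = 16  −1 ⇒ G_2=15
G_2=15  [base 6] 2·6 + 3  →[6↦7]→  2·7 + 3 = 17  −1 ⇒ G_3=16
G_3=16  [base 7] 2·7 + 2  →[7↦8]→  2·8 + 2 = 18  −1 ⇒ G_4=17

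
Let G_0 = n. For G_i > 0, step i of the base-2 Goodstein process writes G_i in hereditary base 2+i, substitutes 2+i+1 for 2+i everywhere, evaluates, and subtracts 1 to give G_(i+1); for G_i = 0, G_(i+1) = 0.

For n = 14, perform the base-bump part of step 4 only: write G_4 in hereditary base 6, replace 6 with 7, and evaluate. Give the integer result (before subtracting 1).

base 2: 14 = 2^(2 + 1) + 2^2 + 2; at 3: 3^(3 + 1) + 3^3 + 3 = 111; next = 110
base 3: 110 = 3^(3 + 1) + 3^3 + 2; at 4: 4^(4 + 1) + 4^4 + 2 = 1282; next = 1281
base 4: 1281 = 4^(4 + 1) + 4^4 + 1; at 5: 5^(5 + 1) + 5^5 + 1 = 18751; next = 18750
base 5: 18750 = 5^(5 + 1) + 5^5; at 6: 6^(6 + 1) + 6^6 = 326592; next = 326591
base 6: 326591 = 6^(6 + 1) + 5·6^5 + 5·6^4 + 5·6^3 + 5·6^2 + 5·6 + 5; at 7: 7^(7 + 1) + 5·7^5 + 5·7^4 + 5·7^3 + 5·7^2 + 5·7 + 5 = 5862841; next = 5862840

5862841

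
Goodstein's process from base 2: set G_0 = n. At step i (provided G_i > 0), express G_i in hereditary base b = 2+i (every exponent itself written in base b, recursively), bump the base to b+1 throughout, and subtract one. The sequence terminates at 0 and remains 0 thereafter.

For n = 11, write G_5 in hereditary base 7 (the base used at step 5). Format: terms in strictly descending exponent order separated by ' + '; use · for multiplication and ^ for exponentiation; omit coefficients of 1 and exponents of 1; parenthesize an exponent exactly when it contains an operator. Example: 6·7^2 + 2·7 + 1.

7^(7 + 1)

step 0: 11 = 2^(2 + 1) + 2 + 1; sub 3 for 2: 3^(3 + 1) + 3 + 1; = 85; G_1 = 85−1 = 84
step 1: 84 = 3^(3 + 1) + 3; sub 4 for 3: 4^(4 + 1) + 4; = 1028; G_2 = 1028−1 = 1027
step 2: 1027 = 4^(4 + 1) + 3; sub 5 for 4: 5^(5 + 1) + 3; = 15628; G_3 = 15628−1 = 15627
step 3: 15627 = 5^(5 + 1) + 2; sub 6 for 5: 6^(6 + 1) + 2; = 279938; G_4 = 279938−1 = 279937
step 4: 279937 = 6^(6 + 1) + 1; sub 7 for 6: 7^(7 + 1) + 1; = 5764802; G_5 = 5764802−1 = 5764801
step 5: 5764801 = 7^(7 + 1); sub 8 for 7: 8^(8 + 1); = 134217728; G_6 = 134217728−1 = 134217727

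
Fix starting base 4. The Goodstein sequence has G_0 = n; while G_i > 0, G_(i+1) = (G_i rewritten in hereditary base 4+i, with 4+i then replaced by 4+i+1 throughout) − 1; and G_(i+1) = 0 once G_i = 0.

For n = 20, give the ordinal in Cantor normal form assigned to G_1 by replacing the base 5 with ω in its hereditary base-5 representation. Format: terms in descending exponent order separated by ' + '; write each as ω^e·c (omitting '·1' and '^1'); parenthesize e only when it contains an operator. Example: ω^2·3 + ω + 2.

base 4: 20 = 4^2 + 4; at 5: 5^2 + 5 = 30; next = 29
base 5: 29 = 5^2 + 4; at 6: 6^2 + 4 = 40; next = 39

ω^2 + 4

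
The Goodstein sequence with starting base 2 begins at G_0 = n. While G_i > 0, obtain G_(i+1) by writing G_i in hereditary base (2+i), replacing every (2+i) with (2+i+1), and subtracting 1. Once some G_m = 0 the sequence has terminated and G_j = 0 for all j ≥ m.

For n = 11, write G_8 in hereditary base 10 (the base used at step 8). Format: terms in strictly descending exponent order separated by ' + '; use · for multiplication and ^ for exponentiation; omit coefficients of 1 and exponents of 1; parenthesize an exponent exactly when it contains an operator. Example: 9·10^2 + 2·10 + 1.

(0) 11|_2 = 2^(2 + 1) + 2 + 1 ↦ 3^(3 + 1) + 3 + 1|_3 = 85 ⇒ 84
(1) 84|_3 = 3^(3 + 1) + 3 ↦ 4^(4 + 1) + 4|_4 = 1028 ⇒ 1027
(2) 1027|_4 = 4^(4 + 1) + 3 ↦ 5^(5 + 1) + 3|_5 = 15628 ⇒ 15627
(3) 15627|_5 = 5^(5 + 1) + 2 ↦ 6^(6 + 1) + 2|_6 = 279938 ⇒ 279937
(4) 279937|_6 = 6^(6 + 1) + 1 ↦ 7^(7 + 1) + 1|_7 = 5764802 ⇒ 5764801
(5) 5764801|_7 = 7^(7 + 1) ↦ 8^(8 + 1)|_8 = 134217728 ⇒ 134217727
(6) 134217727|_8 = 7·8^8 + 7·8^7 + 7·8^6 + 7·8^5 + 7·8^4 + 7·8^3 + 7·8^2 + 7·8 + 7 ↦ 7·9^9 + 7·9^7 + 7·9^6 + 7·9^5 + 7·9^4 + 7·9^3 + 7·9^2 + 7·9 + 7|_9 = 2749609303 ⇒ 2749609302
(7) 2749609302|_9 = 7·9^9 + 7·9^7 + 7·9^6 + 7·9^5 + 7·9^4 + 7·9^3 + 7·9^2 + 7·9 + 6 ↦ 7·10^10 + 7·10^7 + 7·10^6 + 7·10^5 + 7·10^4 + 7·10^3 + 7·10^2 + 7·10 + 6|_10 = 70077777776 ⇒ 70077777775
(8) 70077777775|_10 = 7·10^10 + 7·10^7 + 7·10^6 + 7·10^5 + 7·10^4 + 7·10^3 + 7·10^2 + 7·10 + 5 ↦ 7·11^11 + 7·11^7 + 7·11^6 + 7·11^5 + 7·11^4 + 7·11^3 + 7·11^2 + 7·11 + 5|_11 = 1997331745491 ⇒ 1997331745490

7·10^10 + 7·10^7 + 7·10^6 + 7·10^5 + 7·10^4 + 7·10^3 + 7·10^2 + 7·10 + 5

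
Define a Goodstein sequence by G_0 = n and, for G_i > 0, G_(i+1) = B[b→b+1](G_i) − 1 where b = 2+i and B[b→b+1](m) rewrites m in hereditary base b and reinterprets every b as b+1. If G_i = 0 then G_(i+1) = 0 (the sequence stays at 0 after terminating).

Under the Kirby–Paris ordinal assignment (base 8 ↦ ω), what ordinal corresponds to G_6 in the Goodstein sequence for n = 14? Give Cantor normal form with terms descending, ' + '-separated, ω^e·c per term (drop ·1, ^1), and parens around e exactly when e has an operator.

ω^(ω + 1) + ω^5·5 + ω^4·5 + ω^3·5 + ω^2·5 + ω·5 + 3

step 0: 14 = 2^(2 + 1) + 2^2 + 2; sub 3 for 2: 3^(3 + 1) + 3^3 + 3; = 111; G_1 = 111−1 = 110
step 1: 110 = 3^(3 + 1) + 3^3 + 2; sub 4 for 3: 4^(4 + 1) + 4^4 + 2; = 1282; G_2 = 1282−1 = 1281
step 2: 1281 = 4^(4 + 1) + 4^4 + 1; sub 5 for 4: 5^(5 + 1) + 5^5 + 1; = 18751; G_3 = 18751−1 = 18750
step 3: 18750 = 5^(5 + 1) + 5^5; sub 6 for 5: 6^(6 + 1) + 6^6; = 326592; G_4 = 326592−1 = 326591
step 4: 326591 = 6^(6 + 1) + 5·6^5 + 5·6^4 + 5·6^3 + 5·6^2 + 5·6 + 5; sub 7 for 6: 7^(7 + 1) + 5·7^5 + 5·7^4 + 5·7^3 + 5·7^2 + 5·7 + 5; = 5862841; G_5 = 5862841−1 = 5862840
step 5: 5862840 = 7^(7 + 1) + 5·7^5 + 5·7^4 + 5·7^3 + 5·7^2 + 5·7 + 4; sub 8 for 7: 8^(8 + 1) + 5·8^5 + 5·8^4 + 5·8^3 + 5·8^2 + 5·8 + 4; = 134404972; G_6 = 134404972−1 = 134404971
step 6: 134404971 = 8^(8 + 1) + 5·8^5 + 5·8^4 + 5·8^3 + 5·8^2 + 5·8 + 3; sub 9 for 8: 9^(9 + 1) + 5·9^5 + 5·9^4 + 5·9^3 + 5·9^2 + 5·9 + 3; = 3487116549; G_7 = 3487116549−1 = 3487116548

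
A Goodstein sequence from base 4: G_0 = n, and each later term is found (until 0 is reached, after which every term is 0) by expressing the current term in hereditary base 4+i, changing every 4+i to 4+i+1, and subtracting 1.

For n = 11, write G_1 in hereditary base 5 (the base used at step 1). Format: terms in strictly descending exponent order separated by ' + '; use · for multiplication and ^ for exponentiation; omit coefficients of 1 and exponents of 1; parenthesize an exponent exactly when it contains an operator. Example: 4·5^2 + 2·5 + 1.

G_0 = 11. HB_4(11) = 2·4 + 3. Bump = 13. G_1 = 12.
G_1 = 12. HB_5(12) = 2·5 + 2. Bump = 14. G_2 = 13.

2·5 + 2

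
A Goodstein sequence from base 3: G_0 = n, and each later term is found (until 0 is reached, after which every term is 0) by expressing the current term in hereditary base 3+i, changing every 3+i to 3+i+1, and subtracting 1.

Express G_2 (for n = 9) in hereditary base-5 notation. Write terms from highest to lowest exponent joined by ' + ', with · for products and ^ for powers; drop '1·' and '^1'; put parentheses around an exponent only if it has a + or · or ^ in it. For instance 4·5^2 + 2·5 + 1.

9 —HB3→ 3^2 —bump→ 4^2 = 16 —(−1)→ 15
15 —HB4→ 3·4 + 3 —bump→ 3·5 + 3 = 18 —(−1)→ 17

3·5 + 2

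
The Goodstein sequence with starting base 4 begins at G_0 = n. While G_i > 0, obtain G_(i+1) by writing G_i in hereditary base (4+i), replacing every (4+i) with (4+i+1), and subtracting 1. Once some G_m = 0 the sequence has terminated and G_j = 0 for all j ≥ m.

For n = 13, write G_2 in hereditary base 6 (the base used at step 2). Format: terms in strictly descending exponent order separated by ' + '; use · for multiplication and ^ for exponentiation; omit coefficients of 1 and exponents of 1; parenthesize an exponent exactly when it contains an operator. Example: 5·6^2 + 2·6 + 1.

13 —HB4→ 3·4 + 1 —bump→ 3·5 + 1 = 16 —(−1)→ 15
15 —HB5→ 3·5 —bump→ 3·6 = 18 —(−1)→ 17
17 —HB6→ 2·6 + 5 —bump→ 2·7 + 5 = 19 —(−1)→ 18

2·6 + 5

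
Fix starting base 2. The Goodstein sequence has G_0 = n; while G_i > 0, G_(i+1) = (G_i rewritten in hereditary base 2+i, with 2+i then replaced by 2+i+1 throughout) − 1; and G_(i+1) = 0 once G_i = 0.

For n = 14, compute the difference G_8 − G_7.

96513439003

[0] 14 ≡ 2^(2 + 1) + 2^2 + 2 (base 2). Lift 3: 111. −1: 110.
[1] 110 ≡ 3^(3 + 1) + 3^3 + 2 (base 3). Lift 4: 1282. −1: 1281.
[2] 1281 ≡ 4^(4 + 1) + 4^4 + 1 (base 4). Lift 5: 18751. −1: 18750.
[3] 18750 ≡ 5^(5 + 1) + 5^5 (base 5). Lift 6: 326592. −1: 326591.
[4] 326591 ≡ 6^(6 + 1) + 5·6^5 + 5·6^4 + 5·6^3 + 5·6^2 + 5·6 + 5 (base 6). Lift 7: 5862841. −1: 5862840.
[5] 5862840 ≡ 7^(7 + 1) + 5·7^5 + 5·7^4 + 5·7^3 + 5·7^2 + 5·7 + 4 (base 7). Lift 8: 134404972. −1: 134404971.
[6] 134404971 ≡ 8^(8 + 1) + 5·8^5 + 5·8^4 + 5·8^3 + 5·8^2 + 5·8 + 3 (base 8). Lift 9: 3487116549. −1: 3487116548.
[7] 3487116548 ≡ 9^(9 + 1) + 5·9^5 + 5·9^4 + 5·9^3 + 5·9^2 + 5·9 + 2 (base 9). Lift 10: 100000555552. −1: 100000555551.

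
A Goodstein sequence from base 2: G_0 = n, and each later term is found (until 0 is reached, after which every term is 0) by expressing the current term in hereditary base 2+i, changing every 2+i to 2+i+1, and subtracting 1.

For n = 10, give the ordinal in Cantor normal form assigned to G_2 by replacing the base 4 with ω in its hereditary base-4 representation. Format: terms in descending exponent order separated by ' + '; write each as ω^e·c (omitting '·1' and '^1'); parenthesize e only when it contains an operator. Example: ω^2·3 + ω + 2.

G_0 = 10. HB_2(10) = 2^(2 + 1) + 2. Bump = 84. G_1 = 83.
G_1 = 83. HB_3(83) = 3^(3 + 1) + 2. Bump = 1026. G_2 = 1025.
G_2 = 1025. HB_4(1025) = 4^(4 + 1) + 1. Bump = 15626. G_3 = 15625.

ω^(ω + 1) + 1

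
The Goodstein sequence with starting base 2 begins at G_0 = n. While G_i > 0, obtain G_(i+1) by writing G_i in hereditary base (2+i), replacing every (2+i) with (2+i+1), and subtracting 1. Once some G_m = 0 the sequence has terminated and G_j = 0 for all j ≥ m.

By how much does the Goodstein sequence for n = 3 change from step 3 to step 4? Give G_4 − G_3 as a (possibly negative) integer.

-1

G_0 = 3. HB_2(3) = 2 + 1. Bump = 4. G_1 = 3.
G_1 = 3. HB_3(3) = 3. Bump = 4. G_2 = 3.
G_2 = 3. HB_4(3) = 3. Bump = 3. G_3 = 2.
G_3 = 2. HB_5(2) = 2. Bump = 2. G_4 = 1.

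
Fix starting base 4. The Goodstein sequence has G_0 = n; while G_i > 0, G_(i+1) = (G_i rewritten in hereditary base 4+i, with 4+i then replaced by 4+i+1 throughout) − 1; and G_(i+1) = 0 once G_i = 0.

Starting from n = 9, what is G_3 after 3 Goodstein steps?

11

base 4: 9 = 2·4 + 1; at 5: 2·5 + 1 = 11; next = 10
base 5: 10 = 2·5; at 6: 2·6 = 12; next = 11
base 6: 11 = 6 + 5; at 7: 7 + 5 = 12; next = 11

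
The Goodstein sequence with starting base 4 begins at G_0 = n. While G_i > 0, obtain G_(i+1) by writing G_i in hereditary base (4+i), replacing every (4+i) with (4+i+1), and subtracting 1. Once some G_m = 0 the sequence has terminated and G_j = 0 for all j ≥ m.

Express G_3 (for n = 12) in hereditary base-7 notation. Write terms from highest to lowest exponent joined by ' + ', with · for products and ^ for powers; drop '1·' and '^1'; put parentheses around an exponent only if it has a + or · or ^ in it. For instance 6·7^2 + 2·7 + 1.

2·7 + 2

G_0 = 12. HB_4(12) = 3·4. Bump = 15. G_1 = 14.
G_1 = 14. HB_5(14) = 2·5 + 4. Bump = 16. G_2 = 15.
G_2 = 15. HB_6(15) = 2·6 + 3. Bump = 17. G_3 = 16.
G_3 = 16. HB_7(16) = 2·7 + 2. Bump = 18. G_4 = 17.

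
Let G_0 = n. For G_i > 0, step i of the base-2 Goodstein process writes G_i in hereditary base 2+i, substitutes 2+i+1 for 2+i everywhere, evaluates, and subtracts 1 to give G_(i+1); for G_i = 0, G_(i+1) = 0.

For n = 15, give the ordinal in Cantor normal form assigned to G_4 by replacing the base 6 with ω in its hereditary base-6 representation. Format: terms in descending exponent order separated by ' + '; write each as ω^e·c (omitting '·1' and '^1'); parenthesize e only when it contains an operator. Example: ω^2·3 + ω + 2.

ω^(ω + 1) + ω^ω + 1

[0] 15 ≡ 2^(2 + 1) + 2^2 + 2 + 1 (base 2). Lift 3: 112. −1: 111.
[1] 111 ≡ 3^(3 + 1) + 3^3 + 3 (base 3). Lift 4: 1284. −1: 1283.
[2] 1283 ≡ 4^(4 + 1) + 4^4 + 3 (base 4). Lift 5: 18753. −1: 18752.
[3] 18752 ≡ 5^(5 + 1) + 5^5 + 2 (base 5). Lift 6: 326594. −1: 326593.
[4] 326593 ≡ 6^(6 + 1) + 6^6 + 1 (base 6). Lift 7: 6588345. −1: 6588344.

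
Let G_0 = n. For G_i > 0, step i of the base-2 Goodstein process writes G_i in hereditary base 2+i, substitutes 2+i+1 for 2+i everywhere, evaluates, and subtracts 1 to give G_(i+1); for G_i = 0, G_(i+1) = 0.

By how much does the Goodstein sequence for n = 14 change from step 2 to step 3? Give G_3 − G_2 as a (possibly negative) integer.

17469

base 2: 14 = 2^(2 + 1) + 2^2 + 2; at 3: 3^(3 + 1) + 3^3 + 3 = 111; next = 110
base 3: 110 = 3^(3 + 1) + 3^3 + 2; at 4: 4^(4 + 1) + 4^4 + 2 = 1282; next = 1281
base 4: 1281 = 4^(4 + 1) + 4^4 + 1; at 5: 5^(5 + 1) + 5^5 + 1 = 18751; next = 18750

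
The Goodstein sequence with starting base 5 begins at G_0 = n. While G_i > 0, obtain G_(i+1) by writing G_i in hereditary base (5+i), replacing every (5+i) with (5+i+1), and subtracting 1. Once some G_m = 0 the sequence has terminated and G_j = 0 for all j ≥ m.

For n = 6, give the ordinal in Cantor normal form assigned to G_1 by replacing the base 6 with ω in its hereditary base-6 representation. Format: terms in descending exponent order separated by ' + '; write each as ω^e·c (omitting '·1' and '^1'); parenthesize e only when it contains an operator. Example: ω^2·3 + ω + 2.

base 5: 6 = 5 + 1; at 6: 6 + 1 = 7; next = 6
base 6: 6 = 6; at 7: 7 = 7; next = 6

ω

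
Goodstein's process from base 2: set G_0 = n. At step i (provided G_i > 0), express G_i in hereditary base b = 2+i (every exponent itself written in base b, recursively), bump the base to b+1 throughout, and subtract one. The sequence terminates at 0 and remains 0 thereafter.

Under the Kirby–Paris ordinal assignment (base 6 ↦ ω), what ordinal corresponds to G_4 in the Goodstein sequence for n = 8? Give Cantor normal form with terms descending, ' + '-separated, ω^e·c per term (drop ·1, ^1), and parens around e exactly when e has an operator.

i=0: 8 = 2^(2 + 1) (b=2); 2→3: 3^(3 + 1) = 81; 81−1 = 80
i=1: 80 = 2·3^3 + 2·3^2 + 2·3 + 2 (b=3); 3→4: 2·4^4 + 2·4^2 + 2·4 + 2 = 554; 554−1 = 553
i=2: 553 = 2·4^4 + 2·4^2 + 2·4 + 1 (b=4); 4→5: 2·5^5 + 2·5^2 + 2·5 + 1 = 6311; 6311−1 = 6310
i=3: 6310 = 2·5^5 + 2·5^2 + 2·5 (b=5); 5→6: 2·6^6 + 2·6^2 + 2·6 = 93396; 93396−1 = 93395
i=4: 93395 = 2·6^6 + 2·6^2 + 6 + 5 (b=6); 6→7: 2·7^7 + 2·7^2 + 7 + 5 = 1647196; 1647196−1 = 1647195

ω^ω·2 + ω^2·2 + ω + 5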